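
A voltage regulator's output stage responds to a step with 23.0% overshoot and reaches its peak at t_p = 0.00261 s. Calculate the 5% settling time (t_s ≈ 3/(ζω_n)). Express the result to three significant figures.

From the overshoot, ζ = −ln(OS)/√(π²+ln²(OS)) = 0.424.
From t_p = π/ω_d, ω_d = π/0.00261 = 1200 rad/s, so ω_n = ω_d/√(1−ζ²) = 1330 rad/s.
t_s ≈ 3/(ζω_n) = 3/(0.424·1330) = 0.00533 s.

t_s ≈ 0.00533 s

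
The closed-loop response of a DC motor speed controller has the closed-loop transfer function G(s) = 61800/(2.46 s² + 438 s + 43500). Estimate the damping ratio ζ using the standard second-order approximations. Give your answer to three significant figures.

Dividing through by 2.46: denominator becomes s² + 178.0 s + 17680.
So ω_n = √17680 = 133 rad/s and ζ = 178.0/(2·133) = 0.669.

ζ ≈ 0.669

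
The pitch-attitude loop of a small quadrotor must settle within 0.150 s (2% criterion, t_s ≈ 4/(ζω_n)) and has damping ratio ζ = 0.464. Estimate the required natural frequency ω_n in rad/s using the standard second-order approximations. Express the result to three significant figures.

ω_n ≈ 57.5 rad/s

Rearranging t_s ≈ 4/(ζω_n) gives ω_n = 4/(ζ·t_s) = 4/(0.464 × 0.150) = 57.5 rad/s.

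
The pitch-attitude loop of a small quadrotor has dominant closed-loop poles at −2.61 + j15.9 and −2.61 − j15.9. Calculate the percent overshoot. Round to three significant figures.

The poles are at −σ ± jω_d with σ = 2.61 and ω_d = 15.9, so ω_n = √(σ²+ω_d²) = 16.1 rad/s and ζ = σ/ω_n = 0.162.
Overshoot: exp(−π·0.162/√(1−0.162²)) = 0.597, i.e. 59.7%.

%OS ≈ 59.7%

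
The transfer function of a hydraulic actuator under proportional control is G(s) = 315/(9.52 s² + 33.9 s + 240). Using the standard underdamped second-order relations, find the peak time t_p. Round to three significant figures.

Dividing through by 9.52: denominator becomes s² + 3.561 s + 25.21.
So ω_n = √25.21 = 5.02 rad/s and ζ = 3.561/(2·5.02) = 0.355.
ω_d = 5.02·√(1 − 0.355²) = 4.69 rad/s. t_p = π/ω_d = 0.669 s.

t_p ≈ 0.669 s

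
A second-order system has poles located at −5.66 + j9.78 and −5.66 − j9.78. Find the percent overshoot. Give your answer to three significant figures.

|pole| = ω_n = √(5.66² + 9.78²) = 11.3 rad/s; ζ = cos θ = σ/ω_n = 0.501.
%OS = 100·exp(−πζ/√(1−ζ²)) = 16.2%.

%OS ≈ 16.2%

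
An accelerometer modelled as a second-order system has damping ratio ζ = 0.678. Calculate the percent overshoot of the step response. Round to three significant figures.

For an underdamped second-order system, %OS = 100·exp(−πζ/√(1−ζ²)).
πζ/√(1−ζ²) = π·0.678/√(1−0.460) = 2.898, so %OS = 100·e^(−2.898) = 5.51%.

%OS ≈ 5.51%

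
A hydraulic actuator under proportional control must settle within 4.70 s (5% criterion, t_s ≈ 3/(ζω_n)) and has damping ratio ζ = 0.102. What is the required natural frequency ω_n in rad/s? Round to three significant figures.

Rearranging t_s ≈ 3/(ζω_n) gives ω_n = 3/(ζ·t_s) = 3/(0.102 × 4.70) = 6.26 rad/s.

ω_n ≈ 6.26 rad/s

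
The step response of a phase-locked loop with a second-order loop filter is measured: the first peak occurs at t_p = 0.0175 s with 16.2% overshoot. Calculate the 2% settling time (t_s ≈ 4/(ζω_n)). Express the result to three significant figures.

t_s ≈ 0.0385 s

From the overshoot, ζ = −ln(OS)/√(π²+ln²(OS)) = 0.501.
t_p = π/ω_d ⇒ ω_d = 180 rad/s; then ω_n = ω_d/√(1−ζ²) = 207 rad/s.
t_s ≈ 4/(ζω_n) = 4/(0.501·207) = 0.0385 s.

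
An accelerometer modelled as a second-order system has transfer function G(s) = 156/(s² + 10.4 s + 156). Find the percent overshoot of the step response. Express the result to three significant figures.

Comparing the denominator to s² + 2ζω_n s + ω_n²: ω_n = √156 = 12.5 rad/s, and 2ζω_n = 10.4 so ζ = 10.4/(2·12.5) = 0.416.
Overshoot: exp(−π·0.416/√(1−0.416²)) = 0.237, i.e. 23.7%.

%OS ≈ 23.7%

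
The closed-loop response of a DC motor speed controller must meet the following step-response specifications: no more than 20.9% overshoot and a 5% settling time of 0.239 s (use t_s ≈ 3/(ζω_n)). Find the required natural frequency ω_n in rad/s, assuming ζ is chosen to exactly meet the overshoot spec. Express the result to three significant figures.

From %OS = 100·exp(−πζ/√(1−ζ²)), invert to get ζ = −ln(OS)/√(π² + ln²(OS)) with OS = 0.209.
−ln 0.209 = 1.565, so ζ = 1.565/√(π² + 2.451) = 0.446.
From t_s ≈ 3/(ζω_n): ω_n = 3/(ζ·t_s) = 3/(0.446·0.239) = 28.1 rad/s.

ω_n ≈ 28.1 rad/s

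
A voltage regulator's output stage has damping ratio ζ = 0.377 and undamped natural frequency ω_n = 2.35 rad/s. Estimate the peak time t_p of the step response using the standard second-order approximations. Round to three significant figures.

The damped frequency is ω_d = ω_n√(1−ζ²) = 2.35·√(1−0.142) = 2.18 rad/s.
Peak time t_p = π/ω_d = π/2.18 = 1.44 s.

t_p ≈ 1.44 s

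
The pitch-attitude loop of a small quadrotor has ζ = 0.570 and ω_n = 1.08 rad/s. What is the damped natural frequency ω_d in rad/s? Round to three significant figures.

ω_d ≈ 0.887 rad/s

ω_d = ω_n√(1−ζ²) = 1.08·√0.675 = 0.887 rad/s.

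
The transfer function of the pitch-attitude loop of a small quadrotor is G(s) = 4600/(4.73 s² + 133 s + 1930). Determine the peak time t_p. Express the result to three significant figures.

t_p ≈ 0.217 s

Dividing through by 4.73: denominator becomes s² + 28.12 s + 408.0.
So ω_n = √408.0 = 20.2 rad/s and ζ = 28.12/(2·20.2) = 0.696.
The damped frequency ω_d = ω_n√(1−ζ²) = 14.5 rad/s. t_p = π/ω_d = 0.217 s.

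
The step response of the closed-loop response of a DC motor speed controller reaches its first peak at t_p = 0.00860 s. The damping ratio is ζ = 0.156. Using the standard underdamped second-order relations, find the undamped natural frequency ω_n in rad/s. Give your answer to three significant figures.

Peak time t_p = π/ω_d, so ω_d = π/t_p = π/0.00860 = 365 rad/s.
ω_n = ω_d/√(1−ζ²) = 365/√0.976 = 370 rad/s.

ω_n ≈ 370 rad/s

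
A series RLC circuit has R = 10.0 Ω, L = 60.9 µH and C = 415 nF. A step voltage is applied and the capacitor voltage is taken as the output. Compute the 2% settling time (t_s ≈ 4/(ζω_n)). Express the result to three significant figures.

t_s ≈ 0.0000487 s

For a series RLC circuit (capacitor voltage as output), ω_n = 1/√(LC) = 1/√(60.9 µH · 415 nF) = 199000 rad/s.
ζ = (R/2)·√(C/L) = (10.0/2)·√(415 nF/60.9 µH) = 0.413.
t_s ≈ 4/(ζω_n) = 0.0000487 s.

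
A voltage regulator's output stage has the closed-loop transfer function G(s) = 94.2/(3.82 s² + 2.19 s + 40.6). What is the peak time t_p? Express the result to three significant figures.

Dividing through by 3.82: denominator becomes s² + 0.5733 s + 10.63.
So ω_n = √10.63 = 3.26 rad/s and ζ = 0.5733/(2·3.26) = 0.0879.
ω_d = ω_n√(1−ζ²) = 3.25 rad/s. t_p = π/ω_d = 0.967 s.

t_p ≈ 0.967 s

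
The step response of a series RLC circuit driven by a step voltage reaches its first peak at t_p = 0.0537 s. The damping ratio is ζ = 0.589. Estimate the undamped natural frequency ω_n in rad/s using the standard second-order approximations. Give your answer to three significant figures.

ω_n ≈ 72.4 rad/s

Peak time t_p = π/ω_d, so ω_d = π/t_p = π/0.0537 = 58.5 rad/s.
ω_n = ω_d/√(1−ζ²) = 58.5/√0.653 = 72.4 rad/s.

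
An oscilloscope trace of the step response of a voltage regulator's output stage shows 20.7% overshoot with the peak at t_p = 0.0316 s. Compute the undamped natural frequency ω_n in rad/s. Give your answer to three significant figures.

ω_n ≈ 111 rad/s

From the overshoot, ζ = −ln(OS)/√(π²+ln²(OS)) = 0.448.
From t_p = π/ω_d, ω_d = π/0.0316 = 99.4 rad/s, so ω_n = ω_d/√(1−ζ²) = 111 rad/s.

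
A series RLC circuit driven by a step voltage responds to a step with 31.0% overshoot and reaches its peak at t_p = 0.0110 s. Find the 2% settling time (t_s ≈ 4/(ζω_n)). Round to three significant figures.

t_s ≈ 0.0376 s

From the overshoot, ζ = −ln(OS)/√(π²+ln²(OS)) = 0.349.
From t_p = π/ω_d, ω_d = π/0.0110 = 286 rad/s, so ω_n = ω_d/√(1−ζ²) = 305 rad/s.
t_s ≈ 4/(ζω_n) = 4/(0.349·305) = 0.0376 s.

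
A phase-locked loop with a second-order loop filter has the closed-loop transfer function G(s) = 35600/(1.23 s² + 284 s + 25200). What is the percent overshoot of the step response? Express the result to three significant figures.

%OS ≈ 1.38%

Dividing through by 1.23: denominator becomes s² + 230.9 s + 20490.
So ω_n = √20490 = 143 rad/s and ζ = 230.9/(2·143) = 0.807.
%OS = 100·exp(−πζ/√(1−ζ²)) = 1.38%.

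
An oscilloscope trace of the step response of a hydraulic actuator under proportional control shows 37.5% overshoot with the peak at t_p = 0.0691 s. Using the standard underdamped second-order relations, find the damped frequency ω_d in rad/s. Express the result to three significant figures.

t_p = π/ω_d, so ω_d = π/0.0691 = 45.5 rad/s.

ω_d ≈ 45.5 rad/s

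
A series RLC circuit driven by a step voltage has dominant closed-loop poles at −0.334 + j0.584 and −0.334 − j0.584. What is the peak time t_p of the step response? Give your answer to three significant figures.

t_p = π/ω_d with ω_d = 0.584 (the imaginary part), so t_p = 5.38 s.

t_p ≈ 5.38 s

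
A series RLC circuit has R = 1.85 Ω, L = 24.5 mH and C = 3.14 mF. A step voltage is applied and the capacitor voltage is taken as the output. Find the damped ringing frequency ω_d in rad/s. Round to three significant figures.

For a series RLC circuit (capacitor voltage as output), ω_n = 1/√(LC) = 1/√(24.5 mH · 3.14 mF) = 114 rad/s.
ζ = (R/2)·√(C/L) = (1.85/2)·√(3.14 mF/24.5 mH) = 0.331.
ω_d = 114·√(1 − 0.331²) = 108 rad/s.

ω_d ≈ 108 rad/s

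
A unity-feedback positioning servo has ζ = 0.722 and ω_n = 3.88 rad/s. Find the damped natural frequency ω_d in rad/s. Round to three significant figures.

ω_d ≈ 2.68 rad/s

ω_d = ω_n√(1−ζ²) = 3.88·√0.479 = 2.68 rad/s.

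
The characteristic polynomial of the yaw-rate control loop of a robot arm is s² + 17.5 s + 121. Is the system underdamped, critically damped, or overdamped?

a² − 4b = 17.5² − 4·121 < 0 (complex roots); the system is underdamped.

underdamped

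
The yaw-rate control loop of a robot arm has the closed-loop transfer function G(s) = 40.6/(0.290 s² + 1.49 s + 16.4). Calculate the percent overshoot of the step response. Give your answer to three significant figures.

Dividing through by 0.290: denominator becomes s² + 5.138 s + 56.55.
So ω_n = √56.55 = 7.52 rad/s and ζ = 5.138/(2·7.52) = 0.342.
Overshoot: exp(−π·0.342/√(1−0.342²)) = 0.319, i.e. 31.9%.

%OS ≈ 31.9%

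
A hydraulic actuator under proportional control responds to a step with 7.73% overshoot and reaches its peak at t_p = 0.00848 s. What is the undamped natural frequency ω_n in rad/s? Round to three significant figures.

ζ from %OS: ζ = |ln 0.0773|/√(π²+ln²0.0773) = 0.632.
t_p = π/ω_d ⇒ ω_d = 370 rad/s; then ω_n = ω_d/√(1−ζ²) = 478 rad/s.

ω_n ≈ 478 rad/s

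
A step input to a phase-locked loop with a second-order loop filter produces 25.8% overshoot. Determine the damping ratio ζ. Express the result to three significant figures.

ζ = −ln(OS)/√(π² + (ln OS)²). With OS = 0.258, ln OS = −1.355 and ζ = 1.355/3.421 = 0.396.

ζ ≈ 0.396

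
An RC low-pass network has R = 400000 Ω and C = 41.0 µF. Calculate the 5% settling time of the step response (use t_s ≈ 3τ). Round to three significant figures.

τ = RC = 400000 × 41.0 µF = 16.4 s.
t_s ≈ 3τ = 49.2 s.

t_s ≈ 49.2 s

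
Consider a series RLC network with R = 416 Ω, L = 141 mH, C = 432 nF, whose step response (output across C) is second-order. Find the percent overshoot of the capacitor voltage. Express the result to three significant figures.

For a series RLC circuit (capacitor voltage as output), ω_n = 1/√(LC) = 1/√(141 mH · 432 nF) = 4050 rad/s.
ζ = (R/2)·√(C/L) = (416/2)·√(432 nF/141 mH) = 0.364.
%OS = 100·exp(−πζ/√(1−ζ²)) = 29.3%.

%OS ≈ 29.3%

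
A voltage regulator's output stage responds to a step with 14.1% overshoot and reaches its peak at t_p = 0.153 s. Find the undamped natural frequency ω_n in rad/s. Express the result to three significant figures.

ω_n ≈ 24.2 rad/s

The overshoot fixes ζ = −ln(OS)/√(π²+ln²(OS)) = 0.529.
t_p = π/ω_d ⇒ ω_d = 20.5 rad/s; then ω_n = ω_d/√(1−ζ²) = 24.2 rad/s.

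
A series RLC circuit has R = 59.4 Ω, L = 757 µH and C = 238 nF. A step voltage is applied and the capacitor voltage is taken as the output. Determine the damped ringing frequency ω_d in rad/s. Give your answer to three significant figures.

ω_d ≈ 63300 rad/s

For a series RLC circuit (capacitor voltage as output), ω_n = 1/√(LC) = 1/√(757 µH · 238 nF) = 74500 rad/s.
ζ = (R/2)·√(C/L) = (59.4/2)·√(238 nF/757 µH) = 0.527.
The damped frequency ω_d = ω_n√(1−ζ²) = 63300 rad/s.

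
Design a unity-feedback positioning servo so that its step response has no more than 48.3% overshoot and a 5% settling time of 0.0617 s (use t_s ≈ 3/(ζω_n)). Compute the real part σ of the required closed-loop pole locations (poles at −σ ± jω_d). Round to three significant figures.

The settling-time spec alone fixes σ = ζω_n = 3/t_s = 3/0.0617 = 48.6.
(Overshoot then fixes ζ = 0.226 and hence ω_d = σ·√(1−ζ²)/ζ = 210 rad/s.)

σ ≈ 48.6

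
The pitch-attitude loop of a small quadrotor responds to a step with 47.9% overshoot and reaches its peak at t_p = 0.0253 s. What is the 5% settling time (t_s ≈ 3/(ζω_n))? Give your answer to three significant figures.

From the overshoot, ζ = −ln(OS)/√(π²+ln²(OS)) = 0.228.
From t_p = π/ω_d, ω_d = π/0.0253 = 124 rad/s, so ω_n = ω_d/√(1−ζ²) = 128 rad/s.
t_s ≈ 3/(ζω_n) = 3/(0.228·128) = 0.103 s.

t_s ≈ 0.103 s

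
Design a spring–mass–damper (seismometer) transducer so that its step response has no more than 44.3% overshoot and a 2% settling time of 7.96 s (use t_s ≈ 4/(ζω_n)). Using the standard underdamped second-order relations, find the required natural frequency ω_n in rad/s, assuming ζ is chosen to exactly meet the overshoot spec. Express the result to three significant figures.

ω_n ≈ 2.00 rad/s

From %OS = 100·exp(−πζ/√(1−ζ²)), invert to get ζ = −ln(OS)/√(π² + ln²(OS)) with OS = 0.443.
−ln 0.443 = 0.8142, so ζ = 0.8142/√(π² + 0.6629) = 0.251.
From t_s ≈ 4/(ζω_n): ω_n = 4/(ζ·t_s) = 4/(0.251·7.96) = 2.00 rad/s.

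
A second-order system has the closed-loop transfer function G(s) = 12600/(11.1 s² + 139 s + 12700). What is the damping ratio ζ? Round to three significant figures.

ζ ≈ 0.185

Dividing through by 11.1: denominator becomes s² + 12.52 s + 1144.
So ω_n = √1144 = 33.8 rad/s and ζ = 12.52/(2·33.8) = 0.185.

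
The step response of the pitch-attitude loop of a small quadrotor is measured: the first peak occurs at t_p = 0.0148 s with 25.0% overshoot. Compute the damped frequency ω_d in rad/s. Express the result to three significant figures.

ω_d ≈ 212 rad/s

t_p = π/ω_d, so ω_d = π/0.0148 = 212 rad/s.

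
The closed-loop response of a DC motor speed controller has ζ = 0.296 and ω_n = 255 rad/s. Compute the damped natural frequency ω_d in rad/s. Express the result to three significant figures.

ω_d = ω_n√(1−ζ²) = 255·√0.912 = 244 rad/s.

ω_d ≈ 244 rad/s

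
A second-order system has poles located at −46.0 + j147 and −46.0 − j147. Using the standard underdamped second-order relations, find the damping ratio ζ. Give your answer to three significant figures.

|pole| = ω_n = √(46.0² + 147²) = 154 rad/s; ζ = cos θ = σ/ω_n = 0.299.

ζ ≈ 0.299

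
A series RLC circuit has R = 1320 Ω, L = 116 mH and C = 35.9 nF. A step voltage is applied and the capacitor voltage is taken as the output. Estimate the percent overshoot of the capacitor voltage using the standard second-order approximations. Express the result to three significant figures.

For a series RLC circuit (capacitor voltage as output), ω_n = 1/√(LC) = 1/√(116 mH · 35.9 nF) = 15500 rad/s.
ζ = (R/2)·√(C/L) = (1320/2)·√(35.9 nF/116 mH) = 0.367.
%OS = 100·exp(−πζ/√(1−ζ²)) = 28.9%.

%OS ≈ 28.9%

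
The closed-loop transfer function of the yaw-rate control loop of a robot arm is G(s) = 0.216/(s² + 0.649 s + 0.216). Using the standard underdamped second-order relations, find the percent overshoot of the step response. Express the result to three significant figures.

%OS ≈ 4.67%

Matching coefficients with s² + 2ζω_n s + ω_n² gives ω_n² = 0.216 ⇒ ω_n = 0.465 rad/s, and ζ = 0.649/(2ω_n) = 0.698.
Overshoot: exp(−π·0.698/√(1−0.698²)) = 0.0467, i.e. 4.67%.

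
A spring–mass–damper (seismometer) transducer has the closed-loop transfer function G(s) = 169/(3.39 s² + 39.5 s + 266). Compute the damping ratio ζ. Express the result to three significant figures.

Dividing through by 3.39: denominator becomes s² + 11.65 s + 78.47.
So ω_n = √78.47 = 8.86 rad/s and ζ = 11.65/(2·8.86) = 0.658.

ζ ≈ 0.658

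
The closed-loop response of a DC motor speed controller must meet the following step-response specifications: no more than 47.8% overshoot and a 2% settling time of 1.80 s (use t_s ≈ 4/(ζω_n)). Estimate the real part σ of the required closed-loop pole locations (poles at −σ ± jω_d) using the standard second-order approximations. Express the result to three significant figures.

σ ≈ 2.22

The settling-time spec alone fixes σ = ζω_n = 4/t_s = 4/1.80 = 2.22.
(Overshoot then fixes ζ = 0.229 and hence ω_d = σ·√(1−ζ²)/ζ = 9.46 rad/s.)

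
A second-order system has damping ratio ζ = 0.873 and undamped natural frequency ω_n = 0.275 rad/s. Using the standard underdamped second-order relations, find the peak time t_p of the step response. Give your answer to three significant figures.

The damped frequency is ω_d = ω_n√(1−ζ²) = 0.275·√(1−0.762) = 0.134 rad/s.
Peak time t_p = π/ω_d = π/0.134 = 23.4 s.

t_p ≈ 23.4 s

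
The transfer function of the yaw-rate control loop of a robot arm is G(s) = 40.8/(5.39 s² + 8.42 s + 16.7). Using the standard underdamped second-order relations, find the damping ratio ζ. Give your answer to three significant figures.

Dividing through by 5.39: denominator becomes s² + 1.562 s + 3.098.
So ω_n = √3.098 = 1.76 rad/s and ζ = 1.562/(2·1.76) = 0.444.

ζ ≈ 0.444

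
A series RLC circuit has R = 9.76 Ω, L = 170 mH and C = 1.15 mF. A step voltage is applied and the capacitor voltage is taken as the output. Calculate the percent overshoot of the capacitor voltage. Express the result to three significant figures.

For a series RLC circuit (capacitor voltage as output), ω_n = 1/√(LC) = 1/√(170 mH · 1.15 mF) = 71.5 rad/s.
ζ = (R/2)·√(C/L) = (9.76/2)·√(1.15 mF/170 mH) = 0.401.
Overshoot: exp(−π·0.401/√(1−0.401²)) = 0.252, i.e. 25.2%.

%OS ≈ 25.2%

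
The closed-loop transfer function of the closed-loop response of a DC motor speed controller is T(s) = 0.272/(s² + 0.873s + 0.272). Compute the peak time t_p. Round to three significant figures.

Matching coefficients with s² + 2ζω_n s + ω_n² gives ω_n² = 0.272 ⇒ ω_n = 0.522 rad/s, and ζ = 0.873/(2ω_n) = 0.837.
ω_d = 0.522·√(1 − 0.837²) = 0.285 rad/s. Then t_p = π/ω_d = 11.0 s.

t_p ≈ 11.0 s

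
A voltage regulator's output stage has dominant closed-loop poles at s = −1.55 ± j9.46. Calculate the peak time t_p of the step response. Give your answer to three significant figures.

t_p ≈ 0.332 s

t_p = π/ω_d with ω_d = 9.46 (the imaginary part), so t_p = 0.332 s.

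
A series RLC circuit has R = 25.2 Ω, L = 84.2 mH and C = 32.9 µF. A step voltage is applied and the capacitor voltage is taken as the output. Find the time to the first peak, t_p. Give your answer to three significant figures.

For a series RLC circuit (capacitor voltage as output), ω_n = 1/√(LC) = 1/√(84.2 mH · 32.9 µF) = 601 rad/s.
ζ = (R/2)·√(C/L) = (25.2/2)·√(32.9 µF/84.2 mH) = 0.249.
ω_d = ω_n√(1−ζ²) = 582 rad/s. t_p = π/ω_d = 0.00540 s.

t_p ≈ 0.00540 s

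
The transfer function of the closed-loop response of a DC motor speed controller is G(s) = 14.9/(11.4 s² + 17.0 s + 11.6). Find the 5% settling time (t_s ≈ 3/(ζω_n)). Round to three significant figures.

Dividing through by 11.4: denominator becomes s² + 1.491 s + 1.018.
So ω_n = √1.018 = 1.01 rad/s and ζ = 1.491/(2·1.01) = 0.739.
t_s ≈ 3/(ζω_n) = 4.02 s.

t_s ≈ 4.02 s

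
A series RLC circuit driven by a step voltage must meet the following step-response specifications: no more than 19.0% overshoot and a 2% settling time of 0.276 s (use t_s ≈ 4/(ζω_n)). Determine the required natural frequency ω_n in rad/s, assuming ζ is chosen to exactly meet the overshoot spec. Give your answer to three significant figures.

ω_n ≈ 31.0 rad/s

From %OS = 100·exp(−πζ/√(1−ζ²)), invert to get ζ = −ln(OS)/√(π² + ln²(OS)) with OS = 0.190.
−ln 0.190 = 1.661, so ζ = 1.661/√(π² + 2.758) = 0.467.
From t_s ≈ 4/(ζω_n): ω_n = 4/(ζ·t_s) = 4/(0.467·0.276) = 31.0 rad/s.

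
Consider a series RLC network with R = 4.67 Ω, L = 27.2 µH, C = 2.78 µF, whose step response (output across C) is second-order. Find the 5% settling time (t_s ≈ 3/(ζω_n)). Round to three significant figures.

For a series RLC circuit (capacitor voltage as output), ω_n = 1/√(LC) = 1/√(27.2 µH · 2.78 µF) = 115000 rad/s.
ζ = (R/2)·√(C/L) = (4.67/2)·√(2.78 µF/27.2 µH) = 0.746.
t_s ≈ 3/(ζω_n) = 0.0000349 s.

t_s ≈ 0.0000349 s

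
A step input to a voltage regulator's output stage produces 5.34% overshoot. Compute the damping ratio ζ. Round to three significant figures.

ζ = −ln(OS)/√(π² + (ln OS)²). With OS = 0.0534, ln OS = −2.930 and ζ = 2.930/4.296 = 0.682.

ζ ≈ 0.682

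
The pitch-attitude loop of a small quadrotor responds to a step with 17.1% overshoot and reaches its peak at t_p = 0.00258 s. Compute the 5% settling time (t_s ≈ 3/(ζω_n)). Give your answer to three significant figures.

t_s ≈ 0.00438 s

From the overshoot, ζ = −ln(OS)/√(π²+ln²(OS)) = 0.490.
t_p = π/ω_d ⇒ ω_d = 1220 rad/s; then ω_n = ω_d/√(1−ζ²) = 1400 rad/s.
t_s ≈ 3/(ζω_n) = 3/(0.490·1400) = 0.00438 s.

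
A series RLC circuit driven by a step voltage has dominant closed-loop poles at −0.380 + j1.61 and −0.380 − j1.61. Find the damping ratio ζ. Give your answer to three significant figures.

With σ = 0.380, ω_d = 1.61: ω_n = √(σ²+ω_d²) = 1.65 rad/s, ζ = σ/ω_n = 0.230.

ζ ≈ 0.230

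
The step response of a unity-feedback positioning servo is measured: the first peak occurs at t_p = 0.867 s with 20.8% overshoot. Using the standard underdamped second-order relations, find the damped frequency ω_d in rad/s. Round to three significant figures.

t_p = π/ω_d, so ω_d = π/0.867 = 3.62 rad/s.

ω_d ≈ 3.62 rad/s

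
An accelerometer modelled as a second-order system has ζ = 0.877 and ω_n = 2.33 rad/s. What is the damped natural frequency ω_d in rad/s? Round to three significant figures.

ω_d = ω_n√(1−ζ²) = 2.33·√0.231 = 1.12 rad/s.

ω_d ≈ 1.12 rad/s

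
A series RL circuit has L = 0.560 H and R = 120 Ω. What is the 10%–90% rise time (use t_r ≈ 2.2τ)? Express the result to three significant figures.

t_r ≈ 0.0103 s

τ = L/R = 0.560/120 = 0.00467 s.
t_r ≈ 2.2τ = 0.0103 s.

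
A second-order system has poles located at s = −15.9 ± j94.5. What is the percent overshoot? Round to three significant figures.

|pole| = ω_n = √(15.9² + 94.5²) = 95.8 rad/s; ζ = cos θ = σ/ω_n = 0.166.
%OS = 100 e^{−πζ/√(1−ζ²)} with ζ = 0.166 gives 58.9%.

%OS ≈ 58.9%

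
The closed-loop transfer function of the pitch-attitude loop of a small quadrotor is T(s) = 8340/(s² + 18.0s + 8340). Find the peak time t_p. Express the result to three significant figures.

t_p ≈ 0.0346 s

Matching coefficients with s² + 2ζω_n s + ω_n² gives ω_n² = 8340 ⇒ ω_n = 91.3 rad/s, and ζ = 18.0/(2ω_n) = 0.0986.
ω_d = ω_n√(1−ζ²) = 90.9 rad/s. Then t_p = π/ω_d = 0.0346 s.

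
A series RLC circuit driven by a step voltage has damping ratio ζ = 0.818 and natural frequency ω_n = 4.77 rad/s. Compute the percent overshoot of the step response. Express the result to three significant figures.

For an underdamped second-order system, %OS = 100·exp(−πζ/√(1−ζ²)).
πζ/√(1−ζ²) = π·0.818/√(1−0.669) = 4.468, so %OS = 100·e^(−4.468) = 1.15%.

%OS ≈ 1.15%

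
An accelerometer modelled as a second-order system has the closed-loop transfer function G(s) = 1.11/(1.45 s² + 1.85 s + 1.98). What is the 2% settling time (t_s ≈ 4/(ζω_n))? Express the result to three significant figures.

t_s ≈ 6.27 s

Dividing through by 1.45: denominator becomes s² + 1.276 s + 1.366.
So ω_n = √1.366 = 1.17 rad/s and ζ = 1.276/(2·1.17) = 0.546.
t_s ≈ 4/(ζω_n) = 6.27 s.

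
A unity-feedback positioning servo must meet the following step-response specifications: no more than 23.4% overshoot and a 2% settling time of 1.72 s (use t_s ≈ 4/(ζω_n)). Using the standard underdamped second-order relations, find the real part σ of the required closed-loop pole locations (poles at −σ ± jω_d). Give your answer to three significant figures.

σ ≈ 2.33

The settling-time spec alone fixes σ = ζω_n = 4/t_s = 4/1.72 = 2.33.
(Overshoot then fixes ζ = 0.420 and hence ω_d = σ·√(1−ζ²)/ζ = 5.03 rad/s.)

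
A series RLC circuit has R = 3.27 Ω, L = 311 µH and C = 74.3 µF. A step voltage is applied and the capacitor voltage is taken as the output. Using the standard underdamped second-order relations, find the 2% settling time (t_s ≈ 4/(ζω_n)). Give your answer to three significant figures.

For a series RLC circuit (capacitor voltage as output), ω_n = 1/√(LC) = 1/√(311 µH · 74.3 µF) = 6580 rad/s.
ζ = (R/2)·√(C/L) = (3.27/2)·√(74.3 µF/311 µH) = 0.799.
t_s ≈ 4/(ζω_n) = 0.000761 s.

t_s ≈ 0.000761 s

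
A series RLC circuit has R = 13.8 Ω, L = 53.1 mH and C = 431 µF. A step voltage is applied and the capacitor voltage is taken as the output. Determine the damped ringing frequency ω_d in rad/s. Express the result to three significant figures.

ω_d ≈ 164 rad/s

For a series RLC circuit (capacitor voltage as output), ω_n = 1/√(LC) = 1/√(53.1 mH · 431 µF) = 209 rad/s.
ζ = (R/2)·√(C/L) = (13.8/2)·√(431 µF/53.1 mH) = 0.622.
ω_d = ω_n√(1−ζ²) = 164 rad/s.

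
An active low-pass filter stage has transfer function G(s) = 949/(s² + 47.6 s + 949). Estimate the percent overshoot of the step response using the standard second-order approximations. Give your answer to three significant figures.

Comparing the denominator to s² + 2ζω_n s + ω_n²: ω_n = √949 = 30.8 rad/s, and 2ζω_n = 47.6 so ζ = 47.6/(2·30.8) = 0.773.
%OS = 100·exp(−πζ/√(1−ζ²)) = 2.19%.

%OS ≈ 2.19%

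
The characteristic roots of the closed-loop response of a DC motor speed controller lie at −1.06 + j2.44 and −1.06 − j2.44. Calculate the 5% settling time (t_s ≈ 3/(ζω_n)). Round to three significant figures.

For poles at −σ ± jω_d, ζω_n = σ = 1.06, so t_s ≈ 3/σ = 2.83 s.

t_s ≈ 2.83 s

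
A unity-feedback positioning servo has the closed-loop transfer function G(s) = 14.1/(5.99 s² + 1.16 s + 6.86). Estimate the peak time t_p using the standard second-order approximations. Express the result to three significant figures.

Dividing through by 5.99: denominator becomes s² + 0.1937 s + 1.145.
So ω_n = √1.145 = 1.07 rad/s and ζ = 0.1937/(2·1.07) = 0.0905.
The damped frequency ω_d = ω_n√(1−ζ²) = 1.07 rad/s. t_p = π/ω_d = 2.95 s.

t_p ≈ 2.95 s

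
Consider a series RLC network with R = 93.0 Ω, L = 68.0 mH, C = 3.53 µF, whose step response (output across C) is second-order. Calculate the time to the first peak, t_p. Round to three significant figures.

t_p ≈ 0.00163 s

For a series RLC circuit (capacitor voltage as output), ω_n = 1/√(LC) = 1/√(68.0 mH · 3.53 µF) = 2040 rad/s.
ζ = (R/2)·√(C/L) = (93.0/2)·√(3.53 µF/68.0 mH) = 0.335.
ω_d = ω_n√(1−ζ²) = 1920 rad/s. t_p = π/ω_d = 0.00163 s.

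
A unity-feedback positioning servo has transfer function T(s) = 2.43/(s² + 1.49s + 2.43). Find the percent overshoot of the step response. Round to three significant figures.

Comparing the denominator to s² + 2ζω_n s + ω_n²: ω_n = √2.43 = 1.56 rad/s, and 2ζω_n = 1.49 so ζ = 1.49/(2·1.56) = 0.478.
%OS = 100·exp(−πζ/√(1−ζ²)) = 18.1%.

%OS ≈ 18.1%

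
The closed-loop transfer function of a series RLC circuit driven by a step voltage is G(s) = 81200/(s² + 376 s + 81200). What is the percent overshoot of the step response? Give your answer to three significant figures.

%OS ≈ 6.34%

Comparing the denominator to s² + 2ζω_n s + ω_n²: ω_n = √81200 = 285 rad/s, and 2ζω_n = 376 so ζ = 376/(2·285) = 0.660.
%OS = 100·exp(−πζ/√(1−ζ²)) = 6.34%.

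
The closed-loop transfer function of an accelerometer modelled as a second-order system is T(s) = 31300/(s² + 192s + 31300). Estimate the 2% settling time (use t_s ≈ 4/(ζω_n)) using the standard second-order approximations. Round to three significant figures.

t_s ≈ 0.0417 s

Comparing the denominator to s² + 2ζω_n s + ω_n²: ω_n = √31300 = 177 rad/s, and 2ζω_n = 192 so ζ = 192/(2·177) = 0.543.
t_s ≈ 4/(ζω_n) = 4/(0.543·177) = 0.0417 s.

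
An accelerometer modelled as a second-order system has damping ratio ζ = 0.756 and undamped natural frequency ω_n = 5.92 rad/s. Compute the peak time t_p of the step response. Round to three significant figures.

t_p ≈ 0.811 s

The damped frequency is ω_d = ω_n√(1−ζ²) = 5.92·√(1−0.572) = 3.88 rad/s.
Peak time t_p = π/ω_d = π/3.88 = 0.811 s.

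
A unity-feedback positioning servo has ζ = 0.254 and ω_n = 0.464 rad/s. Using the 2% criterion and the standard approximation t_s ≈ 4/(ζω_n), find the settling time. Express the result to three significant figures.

t_s ≈ 4/(ζω_n) = 4/(0.254 × 0.464) = 33.9 s.

t_s ≈ 33.9 s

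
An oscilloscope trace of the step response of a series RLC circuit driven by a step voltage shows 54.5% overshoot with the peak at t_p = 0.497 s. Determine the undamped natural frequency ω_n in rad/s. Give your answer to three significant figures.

From the overshoot, ζ = −ln(OS)/√(π²+ln²(OS)) = 0.190.
From t_p = π/ω_d, ω_d = π/0.497 = 6.32 rad/s, so ω_n = ω_d/√(1−ζ²) = 6.44 rad/s.

ω_n ≈ 6.44 rad/s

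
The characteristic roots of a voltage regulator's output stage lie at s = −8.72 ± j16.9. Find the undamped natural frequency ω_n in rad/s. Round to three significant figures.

|pole| = ω_n = √(8.72² + 16.9²) = 19.0 rad/s; ζ = cos θ = σ/ω_n = 0.459.

ω_n ≈ 19.0 rad/s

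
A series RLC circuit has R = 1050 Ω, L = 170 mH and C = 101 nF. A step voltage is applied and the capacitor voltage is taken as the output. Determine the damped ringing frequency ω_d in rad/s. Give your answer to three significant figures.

For a series RLC circuit (capacitor voltage as output), ω_n = 1/√(LC) = 1/√(170 mH · 101 nF) = 7630 rad/s.
ζ = (R/2)·√(C/L) = (1050/2)·√(101 nF/170 mH) = 0.405.
ω_d = 7630·√(1 − 0.405²) = 6980 rad/s.

ω_d ≈ 6980 rad/s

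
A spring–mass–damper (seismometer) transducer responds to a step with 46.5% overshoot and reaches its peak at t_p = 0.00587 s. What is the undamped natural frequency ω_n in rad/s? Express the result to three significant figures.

ω_n ≈ 551 rad/s

From the overshoot, ζ = −ln(OS)/√(π²+ln²(OS)) = 0.237.
t_p = π/ω_d ⇒ ω_d = 535 rad/s; then ω_n = ω_d/√(1−ζ²) = 551 rad/s.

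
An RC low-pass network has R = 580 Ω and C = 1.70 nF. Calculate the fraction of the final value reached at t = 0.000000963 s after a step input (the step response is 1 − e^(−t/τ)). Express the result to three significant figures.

τ = RC = 580 × 1.70 nF = 0.000000986 s.
y(t)/y_∞ = 1 − e^(−t/τ) = 1 − e^(−0.000000963/0.000000986) = 1 − e^(−0.977) = 0.623.

y/y_∞ ≈ 0.623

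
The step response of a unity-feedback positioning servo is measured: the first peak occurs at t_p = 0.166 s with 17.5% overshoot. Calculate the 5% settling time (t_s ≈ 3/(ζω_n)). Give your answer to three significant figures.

From the overshoot, ζ = −ln(OS)/√(π²+ln²(OS)) = 0.485.
From t_p = π/ω_d, ω_d = π/0.166 = 18.9 rad/s, so ω_n = ω_d/√(1−ζ²) = 21.6 rad/s.
t_s ≈ 3/(ζω_n) = 3/(0.485·21.6) = 0.286 s.

t_s ≈ 0.286 s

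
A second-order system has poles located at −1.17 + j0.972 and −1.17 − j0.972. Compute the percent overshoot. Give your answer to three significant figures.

With σ = 1.17, ω_d = 0.972: ω_n = √(σ²+ω_d²) = 1.52 rad/s, ζ = σ/ω_n = 0.769.
Overshoot: exp(−π·0.769/√(1−0.769²)) = 0.0228, i.e. 2.28%.

%OS ≈ 2.28%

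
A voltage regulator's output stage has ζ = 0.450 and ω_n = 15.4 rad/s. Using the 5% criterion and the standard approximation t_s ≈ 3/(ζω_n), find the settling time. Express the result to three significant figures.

t_s ≈ 0.433 s

t_s ≈ 3/(ζω_n) = 3/(0.450 × 15.4) = 0.433 s.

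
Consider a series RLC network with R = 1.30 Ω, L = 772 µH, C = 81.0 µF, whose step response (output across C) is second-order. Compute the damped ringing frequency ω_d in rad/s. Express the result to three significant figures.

ω_d ≈ 3910 rad/s

For a series RLC circuit (capacitor voltage as output), ω_n = 1/√(LC) = 1/√(772 µH · 81.0 µF) = 4000 rad/s.
ζ = (R/2)·√(C/L) = (1.30/2)·√(81.0 µF/772 µH) = 0.211.
ω_d = ω_n√(1−ζ²) = 3910 rad/s.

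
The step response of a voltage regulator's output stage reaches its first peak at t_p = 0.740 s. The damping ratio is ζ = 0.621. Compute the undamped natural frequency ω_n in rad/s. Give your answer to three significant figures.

ω_n ≈ 5.42 rad/s

Peak time t_p = π/ω_d, so ω_d = π/t_p = π/0.740 = 4.25 rad/s.
ω_n = ω_d/√(1−ζ²) = 4.25/√0.614 = 5.42 rad/s.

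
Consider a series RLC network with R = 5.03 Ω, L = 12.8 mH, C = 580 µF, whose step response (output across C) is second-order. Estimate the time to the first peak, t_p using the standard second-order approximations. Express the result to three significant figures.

t_p ≈ 0.0101 s

For a series RLC circuit (capacitor voltage as output), ω_n = 1/√(LC) = 1/√(12.8 mH · 580 µF) = 367 rad/s.
ζ = (R/2)·√(C/L) = (5.03/2)·√(580 µF/12.8 mH) = 0.535.
ω_d = ω_n√(1−ζ²) = 310 rad/s. t_p = π/ω_d = 0.0101 s.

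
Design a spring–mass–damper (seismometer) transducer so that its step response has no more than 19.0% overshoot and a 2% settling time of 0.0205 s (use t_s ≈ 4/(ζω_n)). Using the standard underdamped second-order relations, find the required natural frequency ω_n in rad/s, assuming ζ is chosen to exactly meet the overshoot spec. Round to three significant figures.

ω_n ≈ 418 rad/s

ζ = −ln(OS)/√(π² + (ln OS)²). With OS = 0.190, ln OS = −1.661 and ζ = 1.661/3.554 = 0.467.
Then ω_n = 4/(ζ t_s) = 4/(0.467 × 0.0205) = 418 rad/s.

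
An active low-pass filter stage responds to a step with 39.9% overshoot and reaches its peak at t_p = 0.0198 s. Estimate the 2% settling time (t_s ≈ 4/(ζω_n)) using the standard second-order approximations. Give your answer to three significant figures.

t_s ≈ 0.0862 s

The overshoot fixes ζ = −ln(OS)/√(π²+ln²(OS)) = 0.281.
t_p = π/ω_d ⇒ ω_d = 159 rad/s; then ω_n = ω_d/√(1−ζ²) = 165 rad/s.
t_s ≈ 4/(ζω_n) = 4/(0.281·165) = 0.0862 s.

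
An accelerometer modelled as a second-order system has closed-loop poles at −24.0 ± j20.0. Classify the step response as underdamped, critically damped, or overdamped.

Since the poles form a complex-conjugate pair with nonzero imaginary part, the response is underdamped.

underdamped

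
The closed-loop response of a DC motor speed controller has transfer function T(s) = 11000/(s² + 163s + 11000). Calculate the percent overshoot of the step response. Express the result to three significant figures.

Comparing the denominator to s² + 2ζω_n s + ω_n²: ω_n = √11000 = 105 rad/s, and 2ζω_n = 163 so ζ = 163/(2·105) = 0.777.
Overshoot: exp(−π·0.777/√(1−0.777²)) = 0.0207, i.e. 2.07%.

%OS ≈ 2.07%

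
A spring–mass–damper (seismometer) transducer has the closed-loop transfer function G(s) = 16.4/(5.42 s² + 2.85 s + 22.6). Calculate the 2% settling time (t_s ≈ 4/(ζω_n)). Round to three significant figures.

Dividing through by 5.42: denominator becomes s² + 0.5258 s + 4.170.
So ω_n = √4.170 = 2.04 rad/s and ζ = 0.5258/(2·2.04) = 0.129.
t_s ≈ 4/(ζω_n) = 15.2 s.

t_s ≈ 15.2 s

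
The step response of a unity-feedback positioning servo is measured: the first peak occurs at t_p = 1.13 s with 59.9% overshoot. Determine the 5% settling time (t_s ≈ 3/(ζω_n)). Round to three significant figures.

ζ from %OS: ζ = |ln 0.599|/√(π²+ln²0.599) = 0.161.
t_p = π/ω_d ⇒ ω_d = 2.78 rad/s; then ω_n = ω_d/√(1−ζ²) = 2.82 rad/s.
t_s ≈ 3/(ζω_n) = 3/(0.161·2.82) = 6.61 s.

t_s ≈ 6.61 s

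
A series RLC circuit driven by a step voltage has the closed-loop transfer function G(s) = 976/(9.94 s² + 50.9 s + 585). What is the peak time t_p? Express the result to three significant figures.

Dividing through by 9.94: denominator becomes s² + 5.121 s + 58.85.
So ω_n = √58.85 = 7.67 rad/s and ζ = 5.121/(2·7.67) = 0.334.
ω_d = ω_n√(1−ζ²) = 7.23 rad/s. t_p = π/ω_d = 0.434 s.

t_p ≈ 0.434 s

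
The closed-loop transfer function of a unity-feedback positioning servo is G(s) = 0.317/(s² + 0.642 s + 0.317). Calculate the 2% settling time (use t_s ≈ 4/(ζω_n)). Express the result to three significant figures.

Comparing the denominator to s² + 2ζω_n s + ω_n²: ω_n = √0.317 = 0.563 rad/s, and 2ζω_n = 0.642 so ζ = 0.642/(2·0.563) = 0.570.
t_s ≈ 4/(ζω_n) = 4/(0.570·0.563) = 12.5 s.

t_s ≈ 12.5 s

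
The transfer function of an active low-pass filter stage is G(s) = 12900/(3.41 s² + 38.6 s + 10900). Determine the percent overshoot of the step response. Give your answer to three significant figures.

Dividing through by 3.41: denominator becomes s² + 11.32 s + 3196.
So ω_n = √3196 = 56.5 rad/s and ζ = 11.32/(2·56.5) = 0.100.
Overshoot: exp(−π·0.100/√(1−0.100²)) = 0.729, i.e. 72.9%.

%OS ≈ 72.9%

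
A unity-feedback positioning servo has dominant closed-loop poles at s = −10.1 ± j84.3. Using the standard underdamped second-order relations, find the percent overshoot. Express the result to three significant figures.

%OS ≈ 68.6%

The poles are at −σ ± jω_d with σ = 10.1 and ω_d = 84.3, so ω_n = √(σ²+ω_d²) = 84.9 rad/s and ζ = σ/ω_n = 0.119.
Overshoot: exp(−π·0.119/√(1−0.119²)) = 0.686, i.e. 68.6%.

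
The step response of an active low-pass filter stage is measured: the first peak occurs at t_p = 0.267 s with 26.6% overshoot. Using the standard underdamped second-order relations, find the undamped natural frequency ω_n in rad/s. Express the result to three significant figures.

The overshoot fixes ζ = −ln(OS)/√(π²+ln²(OS)) = 0.388.
t_p = π/ω_d ⇒ ω_d = 11.8 rad/s; then ω_n = ω_d/√(1−ζ²) = 12.8 rad/s.

ω_n ≈ 12.8 rad/s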